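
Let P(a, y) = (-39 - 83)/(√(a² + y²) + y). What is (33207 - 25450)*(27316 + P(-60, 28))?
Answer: 95353907639/450 - 473177*√274/450 ≈ 2.1188e+8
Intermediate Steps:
P(a, y) = -122/(y + √(a² + y²))
(33207 - 25450)*(27316 + P(-60, 28)) = (33207 - 25450)*(27316 - 122/(28 + √((-60)² + 28²))) = 7757*(27316 - 122/(28 + √(3600 + 784))) = 7757*(27316 - 122/(28 + √4384)) = 7757*(27316 - 122/(28 + 4*√274)) = 211890212 - 946354/(28 + 4*√274)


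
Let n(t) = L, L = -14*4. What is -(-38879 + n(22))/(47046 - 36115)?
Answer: 38935/10931 ≈ 3.5619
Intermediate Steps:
L = -56
n(t) = -56
-(-38879 + n(22))/(47046 - 36115) = -(-38879 - 56)/(47046 - 36115) = -(-38935)/10931 = -1*(-38935/10931) = 38935/10931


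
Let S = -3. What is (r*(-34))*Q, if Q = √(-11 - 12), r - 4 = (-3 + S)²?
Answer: -1360*I*√23 ≈ -6522.3*I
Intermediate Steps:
r = 40 (r = 4 + (-3 - 3)² = 4 + (-6)² = 4 + 36 = 40)
Q = I*√23 (Q = √(-23) = I*√23 ≈ 4.7958*I)
(r*(-34))*Q = (40*(-34))*(I*√23) = -1360*I*√23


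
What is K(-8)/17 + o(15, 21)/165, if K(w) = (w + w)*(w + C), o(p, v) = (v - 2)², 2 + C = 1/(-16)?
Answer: 32702/2805 ≈ 11.658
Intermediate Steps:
C = -33/16 (C = -2 + 1/(-16) = -2 - 1/16 = -33/16 ≈ -2.0625)
o(p, v) = (-2 + v)²
K(w) = 2*w*(-33/16 + w) (K(w) = (w + w)*(w - 33/16) = (2*w)*(-33/16 + w) = 2*w*(-33/16 + w))
K(-8)/17 + o(15, 21)/165 = ((⅛)*(-8)*(-33 + 16*(-8)))/17 + (-2 + 21)²/165 = ((⅛)*(-8)*(-33 - 128))*(1/17) + 19²*(1/165) = ((⅛)*(-8)*(-161))*(1/17) + 361*(1/165) = 161*(1/17) + 361/165 = 161/17 + 361/165 = 32702/2805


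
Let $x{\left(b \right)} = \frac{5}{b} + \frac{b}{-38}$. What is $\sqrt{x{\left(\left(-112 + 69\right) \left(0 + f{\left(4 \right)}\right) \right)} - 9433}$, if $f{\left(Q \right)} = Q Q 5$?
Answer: $\frac{i \sqrt{99775990195}}{3268} \approx 96.656 i$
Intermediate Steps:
$f{\left(Q \right)} = 5 Q^{2}$ ($f{\left(Q \right)} = Q^{2} \cdot 5 = 5 Q^{2}$)
$x{\left(b \right)} = \frac{5}{b} - \frac{b}{38}$ ($x{\left(b \right)} = \frac{5}{b} + b \left(- \frac{1}{38}\right) = \frac{5}{b} - \frac{b}{38}$)
$\sqrt{x{\left(\left(-112 + 69\right) \left(0 + f{\left(4 \right)}\right) \right)} - 9433} = \sqrt{\left(\frac{5}{\left(-112 + 69\right) \left(0 + 5 \cdot 4^{2}\right)} - \frac{\left(-112 + 69\right) \left(0 + 5 \cdot 4^{2}\right)}{38}\right) - 9433} = \sqrt{\left(\frac{5}{\left(-43\right) \left(0 + 5 \cdot 16\right)} - \frac{\left(-43\right) \left(0 + 5 \cdot 16\right)}{38}\right) - 9433} = \sqrt{\left(\frac{5}{\left(-43\right) \left(0 + 80\right)} - \frac{\left(-43\right) \left(0 + 80\right)}{38}\right) - 9433} = \sqrt{\left(\frac{5}{\left(-43\right) 80} - \frac{\left(-43\right) 80}{38}\right) - 9433} = \sqrt{\left(\frac{5}{-3440} - - \frac{1720}{19}\right) - 9433} = \sqrt{\left(5 \left(- \frac{1}{3440}\right) + \frac{1720}{19}\right) - 9433} = \sqrt{\left(- \frac{1}{688} + \frac{1720}{19}\right) - 9433} = \sqrt{\frac{1183341}{13072} - 9433} = \sqrt{- \frac{122124835}{13072}} = \frac{i \sqrt{99775990195}}{3268}$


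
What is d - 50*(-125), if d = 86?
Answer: 6336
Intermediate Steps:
d - 50*(-125) = 86 - 50*(-125) = 86 + 6250 = 6336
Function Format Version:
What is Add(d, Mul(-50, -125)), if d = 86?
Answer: 6336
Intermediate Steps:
Add(d, Mul(-50, -125)) = Add(86, Mul(-50, -125)) = Add(86, 6250) = 6336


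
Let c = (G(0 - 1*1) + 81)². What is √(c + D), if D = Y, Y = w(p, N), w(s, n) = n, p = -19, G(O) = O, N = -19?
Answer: 3*√709 ≈ 79.881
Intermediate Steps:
Y = -19
D = -19
c = 6400 (c = ((0 - 1*1) + 81)² = ((0 - 1) + 81)² = (-1 + 81)² = 80² = 6400)
√(c + D) = √(6400 - 19) = √6381 = 3*√709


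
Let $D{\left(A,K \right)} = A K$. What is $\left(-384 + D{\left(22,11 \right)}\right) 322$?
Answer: $-45724$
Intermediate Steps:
$\left(-384 + D{\left(22,11 \right)}\right) 322 = \left(-384 + 22 \cdot 11\right) 322 = \left(-384 + 242\right) 322 = \left(-142\right) 322 = -45724$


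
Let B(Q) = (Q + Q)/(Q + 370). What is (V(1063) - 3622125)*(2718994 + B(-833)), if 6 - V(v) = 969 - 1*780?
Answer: -4560108646269504/463 ≈ -9.8490e+12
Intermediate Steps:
V(v) = -183 (V(v) = 6 - (969 - 1*780) = 6 - (969 - 780) = 6 - 1*189 = 6 - 189 = -183)
B(Q) = 2*Q/(370 + Q) (B(Q) = (2*Q)/(370 + Q) = 2*Q/(370 + Q))
(V(1063) - 3622125)*(2718994 + B(-833)) = (-183 - 3622125)*(2718994 + 2*(-833)/(370 - 833)) = -3622308*(2718994 + 2*(-833)/(-463)) = -3622308*(2718994 + 2*(-833)*(-1/463)) = -3622308*(2718994 + 1666/463) = -3622308*1258895888/463 = -4560108646269504/463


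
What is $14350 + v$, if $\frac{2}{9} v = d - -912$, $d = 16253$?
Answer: $\frac{183185}{2} \approx 91593.0$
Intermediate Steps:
$v = \frac{154485}{2}$ ($v = \frac{9 \left(16253 - -912\right)}{2} = \frac{9 \left(16253 + 912\right)}{2} = \frac{9}{2} \cdot 17165 = \frac{154485}{2} \approx 77243.0$)
$14350 + v = 14350 + \frac{154485}{2} = \frac{183185}{2}$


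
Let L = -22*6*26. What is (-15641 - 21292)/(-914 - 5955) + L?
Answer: -23537475/6869 ≈ -3426.6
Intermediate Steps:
L = -3432 (L = -132*26 = -3432)
(-15641 - 21292)/(-914 - 5955) + L = (-15641 - 21292)/(-914 - 5955) - 3432 = -36933/(-6869) - 3432 = -36933*(-1/6869) - 3432 = 36933/6869 - 3432 = -23537475/6869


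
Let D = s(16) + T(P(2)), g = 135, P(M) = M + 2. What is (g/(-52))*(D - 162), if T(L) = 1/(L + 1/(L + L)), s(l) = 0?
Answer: 120105/286 ≈ 419.95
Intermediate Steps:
P(M) = 2 + M
T(L) = 1/(L + 1/(2*L))
D = 8/33 (D = 0 + 2*(2 + 2)/(1 + 2*(2 + 2)**2) = 0 + 2*4/(1 + 2*4**2) = 0 + 2*4/(1 + 2*16) = 0 + 2*4/(1 + 32) = 0 + 2*4/33 = 0 + 2*4*(1/33) = 0 + 8/33 = 8/33 ≈ 0.24242)
(g/(-52))*(D - 162) = (135/(-52))*(8/33 - 162) = (135*(-1/52))*(-5338/33) = -135/52*(-5338/33) = 120105/286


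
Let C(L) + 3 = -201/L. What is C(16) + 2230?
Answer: 35431/16 ≈ 2214.4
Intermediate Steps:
C(L) = -3 - 201/L
C(16) + 2230 = (-3 - 201/16) + 2230 = -249/16 + 2230 = 35431/16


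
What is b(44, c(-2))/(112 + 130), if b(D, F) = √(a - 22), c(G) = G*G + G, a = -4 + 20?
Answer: I*√6/242 ≈ 0.010122*I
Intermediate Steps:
a = 16
c(G) = G + G² (c(G) = G² + G = G + G²)
b(D, F) = I*√6 (b(D, F) = √(16 - 22) = √(-6) = I*√6)
b(44, c(-2))/(112 + 130) = (I*√6)/(112 + 130) = (I*√6)/242 = I*√6/242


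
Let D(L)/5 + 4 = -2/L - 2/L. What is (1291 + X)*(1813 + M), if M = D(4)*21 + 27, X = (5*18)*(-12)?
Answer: 277465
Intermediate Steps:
D(L) = -20 - 20/L (D(L) = -20 + 5*(-2/L - 2/L) = -20 + 5*(-4/L) = -20 - 20/L)
X = -1080 (X = 90*(-12) = -1080)
M = -498 (M = (-20 - 20/4)*21 + 27 = (-20 - 20*¼)*21 + 27 = (-20 - 5)*21 + 27 = -25*21 + 27 = -525 + 27 = -498)
(1291 + X)*(1813 + M) = (1291 - 1080)*(1813 - 498) = 211*1315 = 277465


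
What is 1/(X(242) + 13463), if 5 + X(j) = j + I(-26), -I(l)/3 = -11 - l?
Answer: 1/13655 ≈ 7.3233e-5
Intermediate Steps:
I(l) = 33 + 3*l (I(l) = -3*(-11 - l) = 33 + 3*l)
X(j) = -50 + j (X(j) = -5 + (j + (33 + 3*(-26))) = -5 + (j + (33 - 78)) = -5 + (j - 45) = -5 + (-45 + j) = -50 + j)
1/(X(242) + 13463) = 1/((-50 + 242) + 13463) = 1/(192 + 13463) = 1/13655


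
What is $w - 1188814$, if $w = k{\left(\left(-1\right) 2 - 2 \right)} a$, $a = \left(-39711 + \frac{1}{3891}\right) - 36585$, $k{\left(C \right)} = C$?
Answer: $- \frac{3438204334}{3891} \approx -8.8363 \cdot 10^{5}$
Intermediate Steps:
$a = - \frac{296867735}{3891}$ ($a = \left(-39711 + \frac{1}{3891}\right) - 36585 = - \frac{154515500}{3891} - 36585 = - \frac{296867735}{3891} \approx -76296.0$)
$w = \frac{1187470940}{3891}$ ($w = \left(\left(-1\right) 2 - 2\right) \left(- \frac{296867735}{3891}\right) = \left(-2 - 2\right) \left(- \frac{296867735}{3891}\right) = \left(-4\right) \left(- \frac{296867735}{3891}\right) = \frac{1187470940}{3891} \approx 3.0518 \cdot 10^{5}$)
$w - 1188814 = \frac{1187470940}{3891} - 1188814 = - \frac{3438204334}{3891}$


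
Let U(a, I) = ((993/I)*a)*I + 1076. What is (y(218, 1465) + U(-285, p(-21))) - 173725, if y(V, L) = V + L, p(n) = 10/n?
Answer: -453971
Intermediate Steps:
y(V, L) = L + V
U(a, I) = 1076 + 993*a (U(a, I) = (993*a/I)*I + 1076 = 993*a + 1076 = 1076 + 993*a)
(y(218, 1465) + U(-285, p(-21))) - 173725 = ((1465 + 218) + (1076 + 993*(-285))) - 173725 = (1683 + (1076 - 283005)) - 173725 = (1683 - 281929) - 173725 = -280246 - 173725 = -453971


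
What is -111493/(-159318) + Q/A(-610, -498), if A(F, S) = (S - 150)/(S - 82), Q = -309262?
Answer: -396904301053/1433862 ≈ -2.7681e+5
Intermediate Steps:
A(F, S) = (-150 + S)/(-82 + S)
-111493/(-159318) + Q/A(-610, -498) = -111493/(-159318) - 309262*(-82 - 498)/(-150 - 498) = -111493*(-1/159318) - 309262/(-648/(-580)) = 111493/159318 - 309262/((-1/580*(-648))) = 111493/159318 - 309262/162/145 = 111493/159318 - 309262*145/162 = 111493/159318 - 22421495/81 = -396904301053/1433862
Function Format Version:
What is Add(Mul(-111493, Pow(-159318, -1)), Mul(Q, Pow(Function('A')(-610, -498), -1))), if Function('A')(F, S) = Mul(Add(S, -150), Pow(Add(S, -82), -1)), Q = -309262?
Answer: Rational(-396904301053, 1433862) ≈ -2.7681e+5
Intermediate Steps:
Function('A')(F, S) = Mul(Pow(Add(-82, S), -1), Add(-150, S)) (Function('A')(F, S) = Mul(Add(-150, S), Pow(Add(-82, S), -1)) = Mul(Pow(Add(-82, S), -1), Add(-150, S)))
Add(Mul(-111493, Pow(-159318, -1)), Mul(Q, Pow(Function('A')(-610, -498), -1))) = Add(Mul(-111493, Pow(-159318, -1)), Mul(-309262, Pow(Mul(Pow(Add(-82, -498), -1), Add(-150, -498)), -1))) = Add(Mul(-111493, Rational(-1, 159318)), Mul(-309262, Pow(Mul(Pow(-580, -1), -648), -1))) = Add(Rational(111493, 159318), Mul(-309262, Pow(Mul(Rational(-1, 580), -648), -1))) = Add(Rational(111493, 159318), Mul(-309262, Pow(Rational(162, 145), -1))) = Add(Rational(111493, 159318), Mul(-309262, Rational(145, 162))) = Add(Rational(111493, 159318), Rational(-22421495, 81)) = Rational(-396904301053, 1433862)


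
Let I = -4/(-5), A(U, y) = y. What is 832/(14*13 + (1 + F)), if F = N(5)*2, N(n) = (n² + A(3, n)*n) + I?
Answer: 4160/1423 ≈ 2.9234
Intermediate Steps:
I = ⅘ (I = -4*(-⅕) = ⅘ ≈ 0.80000)
N(n) = ⅘ + 2*n² (N(n) = (n² + n*n) + ⅘ = (n² + n²) + ⅘ = 2*n² + ⅘ = ⅘ + 2*n²)
F = 508/5 (F = (⅘ + 2*5²)*2 = (⅘ + 2*25)*2 = (⅘ + 50)*2 = (254/5)*2 = 508/5 ≈ 101.60)
832/(14*13 + (1 + F)) = 832/(14*13 + (1 + 508/5)) = 832/(182 + 513/5) = 832/(1423/5) = 832*(5/1423) = 4160/1423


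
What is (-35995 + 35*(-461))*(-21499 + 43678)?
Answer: -1156191270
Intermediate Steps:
(-35995 + 35*(-461))*(-21499 + 43678) = (-35995 - 16135)*22179 = -52130*22179 = -1156191270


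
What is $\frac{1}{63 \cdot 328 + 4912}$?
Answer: $\frac{1}{25576} \approx 3.9099 \cdot 10^{-5}$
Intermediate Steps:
$\frac{1}{63 \cdot 328 + 4912} = \frac{1}{20664 + 4912} = \frac{1}{25576}$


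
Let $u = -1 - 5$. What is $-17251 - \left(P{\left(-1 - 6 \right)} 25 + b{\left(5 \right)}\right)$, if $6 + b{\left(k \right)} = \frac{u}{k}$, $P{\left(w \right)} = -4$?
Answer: $- \frac{85719}{5} \approx -17144.0$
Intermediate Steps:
$u = -6$
$b{\left(k \right)} = -6 - \frac{6}{k}$
$-17251 - \left(P{\left(-1 - 6 \right)} 25 + b{\left(5 \right)}\right) = -17251 - \left(\left(-4\right) 25 - \left(6 + \frac{6}{5}\right)\right) = -17251 - \left(-100 - \frac{36}{5}\right) = -17251 - - \frac{536}{5} = -17251 + \frac{536}{5} = - \frac{85719}{5}$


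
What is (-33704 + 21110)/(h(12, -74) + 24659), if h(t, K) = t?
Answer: -12594/24671 ≈ -0.51048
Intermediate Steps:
(-33704 + 21110)/(h(12, -74) + 24659) = (-33704 + 21110)/(12 + 24659) = -12594/24671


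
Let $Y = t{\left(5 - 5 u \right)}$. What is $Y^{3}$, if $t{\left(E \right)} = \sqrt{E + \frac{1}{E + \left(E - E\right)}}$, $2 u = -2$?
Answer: $\frac{101 \sqrt{1010}}{100} \approx 32.098$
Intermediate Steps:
$u = -1$ ($u = \frac{1}{2} \left(-2\right) = -1$)
$t{\left(E \right)} = \sqrt{E + \frac{1}{E}}$ ($t{\left(E \right)} = \sqrt{E + \frac{1}{E + 0}} = \sqrt{E + \frac{1}{E}}$)
$Y = \frac{\sqrt{1010}}{10}$ ($Y = \sqrt{\left(5 - -5\right) + \frac{1}{5 - -5}} = \sqrt{\left(5 + 5\right) + \frac{1}{5 + 5}} = \sqrt{10 + \frac{1}{10}} = \sqrt{\frac{101}{10}} = \frac{\sqrt{1010}}{10} \approx 3.1781$)
$Y^{3} = \left(\frac{\sqrt{1010}}{10}\right)^{3} = \frac{101 \sqrt{1010}}{100}$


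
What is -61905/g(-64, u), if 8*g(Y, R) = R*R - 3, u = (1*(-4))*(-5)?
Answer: -495240/397 ≈ -1247.5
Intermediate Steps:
u = 20 (u = -4*(-5) = 20)
g(Y, R) = -3/8 + R²/8 (g(Y, R) = (R*R - 3)/8 = (R² - 3)/8 = (-3 + R²)/8 = -3/8 + R²/8)
-61905/g(-64, u) = -61905/(-3/8 + (⅛)*20²) = -61905/(-3/8 + (⅛)*400) = -61905/(-3/8 + 50) = -61905/397/8 = -61905*8/397 = -495240/397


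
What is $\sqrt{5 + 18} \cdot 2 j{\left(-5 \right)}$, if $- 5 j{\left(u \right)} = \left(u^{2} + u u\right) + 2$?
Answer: $- \frac{104 \sqrt{23}}{5} \approx -99.753$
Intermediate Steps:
$j{\left(u \right)} = - \frac{2}{5} - \frac{2 u^{2}}{5}$ ($j{\left(u \right)} = - \frac{\left(u^{2} + u u\right) + 2}{5} = - \frac{\left(u^{2} + u^{2}\right) + 2}{5} = - \frac{2 u^{2} + 2}{5} = - \frac{2 + 2 u^{2}}{5} = - \frac{2}{5} - \frac{2 u^{2}}{5}$)
$\sqrt{5 + 18} \cdot 2 j{\left(-5 \right)} = \sqrt{5 + 18} \cdot 2 \left(- \frac{2}{5} - \frac{2 \left(-5\right)^{2}}{5}\right) = \sqrt{23} \cdot 2 \left(- \frac{2}{5} - 10\right) = 2 \sqrt{23} \left(- \frac{2}{5} - 10\right) = 2 \sqrt{23} \left(- \frac{52}{5}\right) = - \frac{104 \sqrt{23}}{5}$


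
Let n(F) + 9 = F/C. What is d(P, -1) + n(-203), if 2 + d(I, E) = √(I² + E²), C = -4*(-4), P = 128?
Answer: -379/16 + √16385 ≈ 104.32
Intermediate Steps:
C = 16
d(I, E) = -2 + √(E² + I²) (d(I, E) = -2 + √(I² + E²) = -2 + √(E² + I²))
n(F) = -9 + F/16
d(P, -1) + n(-203) = (-2 + √((-1)² + 128²)) + (-9 + (1/16)*(-203)) = (-2 + √(1 + 16384)) + (-9 - 203/16) = (-2 + √16385) - 347/16 = -379/16 + √16385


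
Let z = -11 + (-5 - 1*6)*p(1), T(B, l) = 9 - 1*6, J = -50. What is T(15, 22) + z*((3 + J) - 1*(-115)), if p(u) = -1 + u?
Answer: -745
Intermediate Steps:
T(B, l) = 3 (T(B, l) = 9 - 6 = 3)
z = -11 (z = -11 + (-5 - 1*6)*(-1 + 1) = -11 + (-5 - 6)*0 = -11 - 11*0 = -11 + 0 = -11)
T(15, 22) + z*((3 + J) - 1*(-115)) = 3 - 11*((3 - 50) - 1*(-115)) = 3 - 11*(-47 + 115) = 3 - 11*68 = 3 - 748 = -745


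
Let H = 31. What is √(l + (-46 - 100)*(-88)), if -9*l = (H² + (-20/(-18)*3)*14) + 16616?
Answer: 5*√35283/9 ≈ 104.35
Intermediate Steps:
l = -52871/27 (l = -((31² + (-20/(-18)*3)*14) + 16616)/9 = -((961 + (-20*(-1/18)*3)*14) + 16616)/9 = -((961 + ((10/9)*3)*14) + 16616)/9 = -((961 + (10/3)*14) + 16616)/9 = -((961 + 140/3) + 16616)/9 = -(3023/3 + 16616)/9 = -⅑*52871/3 = -52871/27 ≈ -1958.2)
√(l + (-46 - 100)*(-88)) = √(-52871/27 + (-46 - 100)*(-88)) = √(-52871/27 - 146*(-88)) = √(-52871/27 + 12848) = √(294025/27) = 5*√35283/9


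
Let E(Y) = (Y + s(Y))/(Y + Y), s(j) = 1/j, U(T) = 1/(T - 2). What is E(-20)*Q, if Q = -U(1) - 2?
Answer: -401/800 ≈ -0.50125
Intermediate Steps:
U(T) = 1/(-2 + T)
s(j) = 1/j
E(Y) = (Y + 1/Y)/(2*Y) (E(Y) = (Y + 1/Y)/(Y + Y) = (Y + 1/Y)/((2*Y)) = (Y + 1/Y)*(1/(2*Y)) = (Y + 1/Y)/(2*Y))
Q = -1 (Q = -1/(-2 + 1) - 2 = -1/(-1) - 2 = -1*(-1) - 2 = 1 - 2 = -1)
E(-20)*Q = ((½)*(1 + (-20)²)/(-20)²)*(-1) = ((½)*(1/400)*(1 + 400))*(-1) = ((½)*(1/400)*401)*(-1) = (401/800)*(-1) = -401/800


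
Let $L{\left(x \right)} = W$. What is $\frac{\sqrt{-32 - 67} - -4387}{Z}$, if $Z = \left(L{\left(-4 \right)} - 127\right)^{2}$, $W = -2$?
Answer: $\frac{4387}{16641} + \frac{i \sqrt{11}}{5547} \approx 0.26363 + 0.00059791 i$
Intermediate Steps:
$L{\left(x \right)} = -2$
$Z = 16641$ ($Z = \left(-2 - 127\right)^{2} = \left(-129\right)^{2} = 16641$)
$\frac{\sqrt{-32 - 67} - -4387}{Z} = \frac{\sqrt{-32 - 67} - -4387}{16641} = \left(\sqrt{-99} + 4387\right) \frac{1}{16641} = \left(3 i \sqrt{11} + 4387\right) \frac{1}{16641} = \left(4387 + 3 i \sqrt{11}\right) \frac{1}{16641} = \frac{4387}{16641} + \frac{i \sqrt{11}}{5547}$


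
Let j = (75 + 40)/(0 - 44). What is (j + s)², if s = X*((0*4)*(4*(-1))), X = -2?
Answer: 13225/1936 ≈ 6.8311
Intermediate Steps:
j = -115/44 (j = 115/(-44) = 115*(-1/44) = -115/44 ≈ -2.6136)
s = 0 (s = -2*0*4*4*(-1) = -0*(-4) = -2*0 = 0)
(j + s)² = (-115/44 + 0)² = (-115/44)² = 13225/1936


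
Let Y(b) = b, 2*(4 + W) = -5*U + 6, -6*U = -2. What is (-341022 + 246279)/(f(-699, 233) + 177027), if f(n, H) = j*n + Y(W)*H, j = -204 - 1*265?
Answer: -19602/104365 ≈ -0.18782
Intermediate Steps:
U = ⅓ (U = -⅙*(-2) = ⅓ ≈ 0.33333)
W = -11/6 (W = -4 + (-5*⅓ + 6)/2 = -4 + (-5/3 + 6)/2 = -4 + (½)*(13/3) = -4 + 13/6 = -11/6 ≈ -1.8333)
j = -469 (j = -204 - 265 = -469)
f(n, H) = -469*n - 11*H/6
(-341022 + 246279)/(f(-699, 233) + 177027) = (-341022 + 246279)/((-469*(-699) - 11/6*233) + 177027) = -94743/((327831 - 2563/6) + 177027) = -94743/(1964423/6 + 177027) = -94743/3026585/6 = -94743*6/3026585 = -19602/104365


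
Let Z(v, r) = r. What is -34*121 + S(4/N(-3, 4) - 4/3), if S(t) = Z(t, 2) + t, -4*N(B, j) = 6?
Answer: -4116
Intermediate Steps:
N(B, j) = -3/2 (N(B, j) = -1/4*6 = -3/2)
S(t) = 2 + t
-34*121 + S(4/N(-3, 4) - 4/3) = -34*121 + (2 + (4/(-3/2) - 4/3)) = -4114 + (2 + (4*(-2/3) - 4*1/3)) = -4114 + (2 + (-8/3 - 4/3)) = -4114 + (2 - 4) = -4114 - 2 = -4116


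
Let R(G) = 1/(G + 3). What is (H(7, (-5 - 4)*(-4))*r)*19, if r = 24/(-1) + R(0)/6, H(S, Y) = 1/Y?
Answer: -8189/648 ≈ -12.637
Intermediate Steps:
R(G) = 1/(3 + G)
r = -431/18 (r = 24/(-1) + 1/((3 + 0)*6) = 24*(-1) + (⅙)/3 = -24 + (⅓)*(⅙) = -24 + 1/18 = -431/18 ≈ -23.944)
(H(7, (-5 - 4)*(-4))*r)*19 = (-431/18/((-5 - 4)*(-4)))*19 = (-431/18/(-9*(-4)))*19 = (-431/18/36)*19 = ((1/36)*(-431/18))*19 = -431/648*19 = -8189/648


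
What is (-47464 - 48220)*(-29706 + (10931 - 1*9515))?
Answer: 2706900360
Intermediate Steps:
(-47464 - 48220)*(-29706 + (10931 - 1*9515)) = -95684*(-29706 + (10931 - 9515)) = -95684*(-29706 + 1416) = -95684*(-28290) = 2706900360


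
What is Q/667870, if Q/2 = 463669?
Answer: 463669/333935 ≈ 1.3885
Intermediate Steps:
Q = 927338 (Q = 2*463669 = 927338)
Q/667870 = 927338/667870 = 927338*(1/667870) = 463669/333935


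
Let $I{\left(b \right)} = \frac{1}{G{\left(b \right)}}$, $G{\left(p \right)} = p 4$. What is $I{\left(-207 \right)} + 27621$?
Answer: $\frac{22870187}{828} \approx 27621.0$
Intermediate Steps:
$G{\left(p \right)} = 4 p$
$I{\left(b \right)} = \frac{1}{4 b}$
$I{\left(-207 \right)} + 27621 = \frac{1}{4 \left(-207\right)} + 27621 = \frac{1}{4} \left(- \frac{1}{207}\right) + 27621 = - \frac{1}{828} + 27621 = \frac{22870187}{828}$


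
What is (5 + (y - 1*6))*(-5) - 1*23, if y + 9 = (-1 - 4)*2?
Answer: 77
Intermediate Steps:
y = -19 (y = -9 + (-1 - 4)*2 = -9 - 5*2 = -9 - 10 = -19)
(5 + (y - 1*6))*(-5) - 1*23 = (5 + (-19 - 1*6))*(-5) - 1*23 = (5 + (-19 - 6))*(-5) - 23 = (5 - 25)*(-5) - 23 = -20*(-5) - 23 = 100 - 23 = 77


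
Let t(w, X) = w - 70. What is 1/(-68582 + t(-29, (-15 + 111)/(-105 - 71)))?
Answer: -1/68681 ≈ -1.4560e-5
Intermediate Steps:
t(w, X) = -70 + w
1/(-68582 + t(-29, (-15 + 111)/(-105 - 71))) = 1/(-68582 + (-70 - 29)) = 1/(-68582 - 99) = 1/(-68681) = -1/68681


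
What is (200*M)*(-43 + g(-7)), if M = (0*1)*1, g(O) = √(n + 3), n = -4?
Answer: 0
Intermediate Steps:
g(O) = I (g(O) = √(-4 + 3) = √(-1) = I)
M = 0 (M = 0*1 = 0)
(200*M)*(-43 + g(-7)) = (200*0)*(-43 + I) = 0*(-43 + I) = 0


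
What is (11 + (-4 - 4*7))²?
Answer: 441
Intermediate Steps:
(11 + (-4 - 4*7))² = (11 + (-4 - 28))² = (11 - 32)² = (-21)² = 441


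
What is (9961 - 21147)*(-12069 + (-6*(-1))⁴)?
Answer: 120506778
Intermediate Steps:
(9961 - 21147)*(-12069 + (-6*(-1))⁴) = -11186*(-12069 + 6⁴) = -11186*(-12069 + 1296) = -11186*(-10773) = 120506778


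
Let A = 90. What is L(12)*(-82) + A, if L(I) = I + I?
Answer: -1878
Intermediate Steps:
L(I) = 2*I
L(12)*(-82) + A = (2*12)*(-82) + 90 = 24*(-82) + 90 = -1968 + 90 = -1878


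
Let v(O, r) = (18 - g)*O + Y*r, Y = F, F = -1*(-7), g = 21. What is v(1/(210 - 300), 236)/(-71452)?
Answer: -49561/2143560 ≈ -0.023121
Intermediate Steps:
F = 7
Y = 7
v(O, r) = -3*O + 7*r (v(O, r) = (18 - 1*21)*O + 7*r = (18 - 21)*O + 7*r = -3*O + 7*r)
v(1/(210 - 300), 236)/(-71452) = (-3/(210 - 300) + 7*236)/(-71452) = (-3/(-90) + 1652)*(-1/71452) = (-3*(-1/90) + 1652)*(-1/71452) = (1/30 + 1652)*(-1/71452) = (49561/30)*(-1/71452) = -49561/2143560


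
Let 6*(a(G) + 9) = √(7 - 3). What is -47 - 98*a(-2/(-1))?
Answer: 2407/3 ≈ 802.33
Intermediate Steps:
a(G) = -26/3 (a(G) = -9 + √(7 - 3)/6 = -9 + √4/6 = -9 + (⅙)*2 = -9 + ⅓ = -26/3)
-47 - 98*a(-2/(-1)) = -47 - 98*(-26/3) = -47 + 2548/3 = 2407/3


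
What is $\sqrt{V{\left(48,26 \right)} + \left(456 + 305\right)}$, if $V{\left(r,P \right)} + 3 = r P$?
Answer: $\sqrt{2006} \approx 44.788$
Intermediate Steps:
$V{\left(r,P \right)} = -3 + P r$ ($V{\left(r,P \right)} = -3 + r P = -3 + P r$)
$\sqrt{V{\left(48,26 \right)} + \left(456 + 305\right)} = \sqrt{\left(-3 + 26 \cdot 48\right) + \left(456 + 305\right)} = \sqrt{\left(-3 + 1248\right) + 761} = \sqrt{1245 + 761} = \sqrt{2006}$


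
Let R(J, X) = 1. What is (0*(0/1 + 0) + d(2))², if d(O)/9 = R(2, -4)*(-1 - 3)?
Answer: 1296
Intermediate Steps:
d(O) = -36 (d(O) = 9*(1*(-1 - 3)) = 9*(1*(-4)) = 9*(-4) = -36)
(0*(0/1 + 0) + d(2))² = (0*(0/1 + 0) - 36)² = (0*(0*1 + 0) - 36)² = (0*(0 + 0) - 36)² = (0*0 - 36)² = (0 - 36)² = (-36)² = 1296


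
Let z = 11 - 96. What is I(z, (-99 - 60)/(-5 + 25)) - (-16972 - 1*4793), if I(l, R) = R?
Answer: 435141/20 ≈ 21757.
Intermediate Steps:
z = -85
I(z, (-99 - 60)/(-5 + 25)) - (-16972 - 1*4793) = (-99 - 60)/(-5 + 25) - (-16972 - 1*4793) = -159/20 - (-16972 - 4793) = -159*1/20 - 1*(-21765) = -159/20 + 21765 = 435141/20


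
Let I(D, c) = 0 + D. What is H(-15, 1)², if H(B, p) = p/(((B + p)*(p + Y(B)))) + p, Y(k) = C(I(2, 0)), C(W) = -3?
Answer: 841/784 ≈ 1.0727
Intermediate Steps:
I(D, c) = D
Y(k) = -3
H(B, p) = p + p/((-3 + p)*(B + p)) (H(B, p) = p/(((B + p)*(p - 3))) + p = p/(((B + p)*(-3 + p))) + p = p/(((-3 + p)*(B + p))) + p = (1/((-3 + p)*(B + p)))*p + p = p/((-3 + p)*(B + p)) + p = p + p/((-3 + p)*(B + p)))
H(-15, 1)² = (1*(1 + 1² - 3*(-15) - 3*1 - 15*1)/(1² - 3*(-15) - 3*1 - 15*1))² = (1*(1 + 1 + 45 - 3 - 15)/(1 + 45 - 3 - 15))² = (1*29/28)² = (1*(1/28)*29)² = (29/28)² = 841/784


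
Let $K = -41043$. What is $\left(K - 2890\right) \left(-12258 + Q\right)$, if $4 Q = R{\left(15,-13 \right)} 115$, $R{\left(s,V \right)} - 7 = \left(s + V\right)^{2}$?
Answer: $\frac{2098547611}{4} \approx 5.2464 \cdot 10^{8}$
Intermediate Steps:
$R{\left(s,V \right)} = 7 + \left(V + s\right)^{2}$ ($R{\left(s,V \right)} = 7 + \left(s + V\right)^{2} = 7 + \left(V + s\right)^{2}$)
$Q = \frac{1265}{4}$ ($Q = \frac{\left(7 + \left(-13 + 15\right)^{2}\right) 115}{4} = \frac{\left(7 + 2^{2}\right) 115}{4} = \frac{\left(7 + 4\right) 115}{4} = \frac{11 \cdot 115}{4} = \frac{1}{4} \cdot 1265 = \frac{1265}{4} \approx 316.25$)
$\left(K - 2890\right) \left(-12258 + Q\right) = \left(-41043 - 2890\right) \left(-12258 + \frac{1265}{4}\right) = \left(-43933\right) \left(- \frac{47767}{4}\right) = \frac{2098547611}{4}$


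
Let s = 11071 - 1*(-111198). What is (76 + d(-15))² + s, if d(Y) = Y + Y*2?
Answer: 123230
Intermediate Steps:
s = 122269 (s = 11071 + 111198 = 122269)
d(Y) = 3*Y (d(Y) = Y + 2*Y = 3*Y)
(76 + d(-15))² + s = (76 + 3*(-15))² + 122269 = (76 - 45)² + 122269 = 31² + 122269 = 961 + 122269 = 123230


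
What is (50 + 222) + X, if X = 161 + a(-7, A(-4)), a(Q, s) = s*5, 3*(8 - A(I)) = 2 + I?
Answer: 1429/3 ≈ 476.33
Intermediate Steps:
A(I) = 22/3 - I/3 (A(I) = 8 - (2 + I)/3 = 8 + (-⅔ - I/3) = 22/3 - I/3)
a(Q, s) = 5*s
X = 613/3 (X = 161 + 5*(22/3 - ⅓*(-4)) = 161 + 5*(22/3 + 4/3) = 161 + 5*(26/3) = 161 + 130/3 = 613/3 ≈ 204.33)
(50 + 222) + X = (50 + 222) + 613/3 = 272 + 613/3 = 1429/3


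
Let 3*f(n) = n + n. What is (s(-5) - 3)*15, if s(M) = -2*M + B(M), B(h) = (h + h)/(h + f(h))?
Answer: 123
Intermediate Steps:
f(n) = 2*n/3 (f(n) = (n + n)/3 = (2*n)/3 = 2*n/3)
B(h) = 6/5 (B(h) = (h + h)/(h + 2*h/3) = (2*h)/((5*h/3)) = (2*h)*(3/(5*h)) = 6/5)
s(M) = 6/5 - 2*M (s(M) = -2*M + 6/5 = 6/5 - 2*M)
(s(-5) - 3)*15 = ((6/5 - 2*(-5)) - 3)*15 = ((6/5 + 10) - 3)*15 = (56/5 - 3)*15 = (41/5)*15 = 123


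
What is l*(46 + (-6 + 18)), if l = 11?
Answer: 638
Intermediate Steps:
l*(46 + (-6 + 18)) = 11*(46 + (-6 + 18)) = 11*(46 + 12) = 11*58 = 638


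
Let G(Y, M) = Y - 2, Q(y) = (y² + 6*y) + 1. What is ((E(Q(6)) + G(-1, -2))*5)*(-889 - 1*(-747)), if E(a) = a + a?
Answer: -101530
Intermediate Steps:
Q(y) = 1 + y² + 6*y
G(Y, M) = -2 + Y
E(a) = 2*a
((E(Q(6)) + G(-1, -2))*5)*(-889 - 1*(-747)) = ((2*(1 + 6² + 6*6) + (-2 - 1))*5)*(-889 - 1*(-747)) = ((2*(1 + 36 + 36) - 3)*5)*(-889 + 747) = ((2*73 - 3)*5)*(-142) = ((146 - 3)*5)*(-142) = (143*5)*(-142) = 715*(-142) = -101530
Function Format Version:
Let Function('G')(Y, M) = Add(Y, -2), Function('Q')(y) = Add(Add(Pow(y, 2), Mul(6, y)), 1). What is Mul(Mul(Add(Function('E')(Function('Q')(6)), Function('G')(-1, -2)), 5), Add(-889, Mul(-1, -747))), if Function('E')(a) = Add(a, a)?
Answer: -101530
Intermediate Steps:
Function('Q')(y) = Add(1, Pow(y, 2), Mul(6, y))
Function('G')(Y, M) = Add(-2, Y)
Function('E')(a) = Mul(2, a)
Mul(Mul(Add(Function('E')(Function('Q')(6)), Function('G')(-1, -2)), 5), Add(-889, Mul(-1, -747))) = Mul(Mul(Add(Mul(2, Add(1, Pow(6, 2), Mul(6, 6))), Add(-2, -1)), 5), Add(-889, Mul(-1, -747))) = Mul(Mul(Add(Mul(2, Add(1, 36, 36)), -3), 5), Add(-889, 747)) = Mul(Mul(Add(Mul(2, 73), -3), 5), -142) = Mul(Mul(Add(146, -3), 5), -142) = Mul(Mul(143, 5), -142) = Mul(715, -142) = -101530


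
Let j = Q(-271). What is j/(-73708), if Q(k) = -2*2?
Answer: 1/18427 ≈ 5.4268e-5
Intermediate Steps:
Q(k) = -4
j = -4
j/(-73708) = -4/(-73708) = -4*(-1/73708) = 1/18427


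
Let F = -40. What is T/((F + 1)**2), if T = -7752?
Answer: -2584/507 ≈ -5.0966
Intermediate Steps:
T/((F + 1)**2) = -7752/(-40 + 1)**2 = -7752/((-39)**2) = -7752/1521 = -7752*1/1521 = -2584/507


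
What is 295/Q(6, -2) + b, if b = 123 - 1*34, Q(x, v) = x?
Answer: 829/6 ≈ 138.17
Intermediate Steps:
b = 89 (b = 123 - 34 = 89)
295/Q(6, -2) + b = 295/6 + 89 = 829/6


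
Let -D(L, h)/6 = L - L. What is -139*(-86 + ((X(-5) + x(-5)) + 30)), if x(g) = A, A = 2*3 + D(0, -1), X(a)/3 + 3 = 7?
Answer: 5282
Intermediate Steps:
D(L, h) = 0 (D(L, h) = -6*(L - L) = -6*0 = 0)
X(a) = 12 (X(a) = -9 + 3*7 = -9 + 21 = 12)
A = 6 (A = 2*3 + 0 = 6 + 0 = 6)
x(g) = 6
-139*(-86 + ((X(-5) + x(-5)) + 30)) = -139*(-86 + ((12 + 6) + 30)) = -139*(-86 + (18 + 30)) = -139*(-86 + 48) = -139*(-38) = 5282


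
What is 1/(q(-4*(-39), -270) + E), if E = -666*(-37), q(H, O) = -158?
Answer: 1/24484 ≈ 4.0843e-5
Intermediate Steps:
E = 24642
1/(q(-4*(-39), -270) + E) = 1/(-158 + 24642) = 1/24484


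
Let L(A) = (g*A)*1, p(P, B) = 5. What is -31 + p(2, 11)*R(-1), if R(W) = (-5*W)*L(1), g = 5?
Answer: 94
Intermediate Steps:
L(A) = 5*A (L(A) = (5*A)*1 = 5*A)
R(W) = -25*W (R(W) = (-5*W)*(5*1) = -5*W*5 = -25*W)
-31 + p(2, 11)*R(-1) = -31 + 5*(-25*(-1)) = -31 + 5*25 = -31 + 125 = 94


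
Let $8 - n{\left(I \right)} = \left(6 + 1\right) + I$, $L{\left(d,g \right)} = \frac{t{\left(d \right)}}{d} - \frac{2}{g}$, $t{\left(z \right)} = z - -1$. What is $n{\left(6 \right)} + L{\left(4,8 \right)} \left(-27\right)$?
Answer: $-32$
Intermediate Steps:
$t{\left(z \right)} = 1 + z$ ($t{\left(z \right)} = z + 1 = 1 + z$)
$L{\left(d,g \right)} = - \frac{2}{g} + \frac{1 + d}{d}$ ($L{\left(d,g \right)} = \frac{1 + d}{d} - \frac{2}{g} = - \frac{2}{g} + \frac{1 + d}{d}$)
$n{\left(I \right)} = 1 - I$ ($n{\left(I \right)} = 8 - \left(\left(6 + 1\right) + I\right) = 8 - \left(7 + I\right) = 1 - I$)
$n{\left(6 \right)} + L{\left(4,8 \right)} \left(-27\right) = \left(1 - 6\right) + \left(1 + \frac{1}{4} - \frac{2}{8}\right) \left(-27\right) = \left(1 - 6\right) + \left(1 + \frac{1}{4} - \frac{1}{4}\right) \left(-27\right) = -5 + \left(1 + \frac{1}{4} - \frac{1}{4}\right) \left(-27\right) = -5 + 1 \left(-27\right) = -5 - 27 = -32$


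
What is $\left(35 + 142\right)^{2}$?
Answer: $31329$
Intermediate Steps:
$\left(35 + 142\right)^{2} = 177^{2} = 31329$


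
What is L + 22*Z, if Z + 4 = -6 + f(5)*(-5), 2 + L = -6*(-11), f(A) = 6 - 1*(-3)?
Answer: -1146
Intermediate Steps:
f(A) = 9 (f(A) = 6 + 3 = 9)
L = 64 (L = -2 - 6*(-11) = -2 + 66 = 64)
Z = -55 (Z = -4 + (-6 + 9*(-5)) = -4 + (-6 - 45) = -4 - 51 = -55)
L + 22*Z = 64 + 22*(-55) = 64 - 1210 = -1146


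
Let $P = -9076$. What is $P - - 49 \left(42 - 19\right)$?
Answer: $-7949$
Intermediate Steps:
$P - - 49 \left(42 - 19\right) = -9076 - - 49 \left(42 - 19\right) = -9076 - \left(-49\right) 23 = -9076 - -1127 = -9076 + 1127 = -7949$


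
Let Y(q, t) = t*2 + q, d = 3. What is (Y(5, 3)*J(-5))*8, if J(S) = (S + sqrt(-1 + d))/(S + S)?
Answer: 44 - 44*sqrt(2)/5 ≈ 31.555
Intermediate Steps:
J(S) = (S + sqrt(2))/(2*S) (J(S) = (S + sqrt(-1 + 3))/(S + S) = (S + sqrt(2))/((2*S)) = (S + sqrt(2))*(1/(2*S)) = (S + sqrt(2))/(2*S))
Y(q, t) = q + 2*t (Y(q, t) = 2*t + q = q + 2*t)
(Y(5, 3)*J(-5))*8 = ((5 + 2*3)*((1/2)*(-5 + sqrt(2))/(-5)))*8 = ((5 + 6)*((1/2)*(-1/5)*(-5 + sqrt(2))))*8 = (11*(1/2 - sqrt(2)/10))*8 = (11/2 - 11*sqrt(2)/10)*8 = 44 - 44*sqrt(2)/5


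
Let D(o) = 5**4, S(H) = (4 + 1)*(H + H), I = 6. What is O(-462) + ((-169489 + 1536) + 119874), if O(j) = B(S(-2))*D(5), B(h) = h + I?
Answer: -56829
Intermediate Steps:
S(H) = 10*H (S(H) = 5*(2*H) = 10*H)
D(o) = 625
B(h) = 6 + h (B(h) = h + 6 = 6 + h)
O(j) = -8750 (O(j) = (6 + 10*(-2))*625 = (6 - 20)*625 = -14*625 = -8750)
O(-462) + ((-169489 + 1536) + 119874) = -8750 + ((-169489 + 1536) + 119874) = -8750 + (-167953 + 119874) = -8750 - 48079 = -56829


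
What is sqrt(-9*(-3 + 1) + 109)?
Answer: sqrt(127) ≈ 11.269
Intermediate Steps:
sqrt(-9*(-3 + 1) + 109) = sqrt(-9*(-2) + 109) = sqrt(18 + 109) = sqrt(127)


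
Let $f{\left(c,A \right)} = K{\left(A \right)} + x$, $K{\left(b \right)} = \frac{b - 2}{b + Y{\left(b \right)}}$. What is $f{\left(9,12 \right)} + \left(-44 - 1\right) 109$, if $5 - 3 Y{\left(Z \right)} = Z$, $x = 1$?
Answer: $- \frac{142186}{29} \approx -4903.0$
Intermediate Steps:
$Y{\left(Z \right)} = \frac{5}{3} - \frac{Z}{3}$
$K{\left(b \right)} = \frac{-2 + b}{\frac{5}{3} + \frac{2 b}{3}}$ ($K{\left(b \right)} = \frac{b - 2}{b - \left(- \frac{5}{3} + \frac{b}{3}\right)} = \frac{-2 + b}{\frac{5}{3} + \frac{2 b}{3}}$)
$f{\left(c,A \right)} = 1 + \frac{3 \left(-2 + A\right)}{5 + 2 A}$ ($f{\left(c,A \right)} = \frac{3 \left(-2 + A\right)}{5 + 2 A} + 1 = 1 + \frac{3 \left(-2 + A\right)}{5 + 2 A}$)
$f{\left(9,12 \right)} + \left(-44 - 1\right) 109 = \frac{-1 + 5 \cdot 12}{5 + 2 \cdot 12} + \left(-44 - 1\right) 109 = \frac{-1 + 60}{5 + 24} + \left(-44 - 1\right) 109 = \frac{1}{29} \cdot 59 - 4905 = \frac{59}{29} - 4905 = - \frac{142186}{29}$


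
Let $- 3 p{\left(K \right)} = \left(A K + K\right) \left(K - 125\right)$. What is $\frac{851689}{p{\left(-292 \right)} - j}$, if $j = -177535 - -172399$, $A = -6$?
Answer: $\frac{851689}{208076} \approx 4.0932$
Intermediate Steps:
$p{\left(K \right)} = \frac{5 K \left(-125 + K\right)}{3}$ ($p{\left(K \right)} = - \frac{\left(- 6 K + K\right) \left(K - 125\right)}{3} = - \frac{- 5 K \left(-125 + K\right)}{3} = - \frac{\left(-5\right) K \left(-125 + K\right)}{3} = \frac{5 K \left(-125 + K\right)}{3}$)
$j = -5136$ ($j = -177535 + 172399 = -5136$)
$\frac{851689}{p{\left(-292 \right)} - j} = \frac{851689}{\frac{5}{3} \left(-292\right) \left(-125 - 292\right) - -5136} = \frac{851689}{\frac{5}{3} \left(-292\right) \left(-417\right) + 5136} = \frac{851689}{202940 + 5136} = \frac{851689}{208076}$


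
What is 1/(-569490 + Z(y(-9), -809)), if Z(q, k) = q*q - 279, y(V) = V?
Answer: -1/569688 ≈ -1.7553e-6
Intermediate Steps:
Z(q, k) = -279 + q² (Z(q, k) = q² - 279 = -279 + q²)
1/(-569490 + Z(y(-9), -809)) = 1/(-569490 + (-279 + (-9)²)) = 1/(-569490 + (-279 + 81)) = 1/(-569490 - 198) = 1/(-569688) = -1/569688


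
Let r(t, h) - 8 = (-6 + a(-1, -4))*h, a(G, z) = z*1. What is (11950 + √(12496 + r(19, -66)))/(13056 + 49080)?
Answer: 5975/31068 + √3291/31068 ≈ 0.19417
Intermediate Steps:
a(G, z) = z
r(t, h) = 8 - 10*h (r(t, h) = 8 + (-6 - 4)*h = 8 - 10*h)
(11950 + √(12496 + r(19, -66)))/(13056 + 49080) = (11950 + √(12496 + (8 - 10*(-66))))/(13056 + 49080) = (11950 + √(12496 + (8 + 660)))/62136 = (11950 + √(12496 + 668))*(1/62136) = (11950 + √13164)*(1/62136) = (11950 + 2*√3291)*(1/62136) = 5975/31068 + √3291/31068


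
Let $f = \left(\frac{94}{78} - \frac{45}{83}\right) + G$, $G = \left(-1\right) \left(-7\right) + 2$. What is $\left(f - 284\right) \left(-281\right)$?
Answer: $\frac{249536149}{3237} \approx 77089.0$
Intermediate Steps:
$G = 9$ ($G = 7 + 2 = 9$)
$f = \frac{31279}{3237}$ ($f = \left(\frac{94}{78} - \frac{45}{83}\right) + 9 = \left(94 \cdot \frac{1}{78} - \frac{45}{83}\right) + 9 = \left(\frac{47}{39} - \frac{45}{83}\right) + 9 = \frac{2146}{3237} + 9 = \frac{31279}{3237} \approx 9.663$)
$\left(f - 284\right) \left(-281\right) = \left(\frac{31279}{3237} - 284\right) \left(-281\right) = \left(- \frac{888029}{3237}\right) \left(-281\right) = \frac{249536149}{3237}$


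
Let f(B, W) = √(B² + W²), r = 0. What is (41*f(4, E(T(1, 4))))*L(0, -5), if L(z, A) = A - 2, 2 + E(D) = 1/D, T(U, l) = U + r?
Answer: -287*√17 ≈ -1183.3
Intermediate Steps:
T(U, l) = U (T(U, l) = U + 0 = U)
E(D) = -2 + 1/D
L(z, A) = -2 + A
(41*f(4, E(T(1, 4))))*L(0, -5) = (41*√(4² + (-2 + 1/1)²))*(-2 - 5) = (41*√(16 + (-2 + 1)²))*(-7) = (41*√(16 + (-1)²))*(-7) = (41*√(16 + 1))*(-7) = (41*√17)*(-7) = -287*√17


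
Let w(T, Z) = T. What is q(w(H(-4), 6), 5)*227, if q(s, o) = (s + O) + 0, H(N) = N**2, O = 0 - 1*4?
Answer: 2724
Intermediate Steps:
O = -4 (O = 0 - 4 = -4)
q(s, o) = -4 + s (q(s, o) = (s - 4) + 0 = (-4 + s) + 0 = -4 + s)
q(w(H(-4), 6), 5)*227 = (-4 + (-4)**2)*227 = (-4 + 16)*227 = 12*227 = 2724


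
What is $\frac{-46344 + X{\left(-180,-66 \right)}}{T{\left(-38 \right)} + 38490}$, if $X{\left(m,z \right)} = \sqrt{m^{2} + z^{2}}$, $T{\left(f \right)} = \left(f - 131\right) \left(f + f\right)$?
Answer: $- \frac{23172}{25667} + \frac{3 \sqrt{1021}}{25667} \approx -0.89906$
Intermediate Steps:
$T{\left(f \right)} = 2 f \left(-131 + f\right)$ ($T{\left(f \right)} = \left(-131 + f\right) 2 f = 2 f \left(-131 + f\right)$)
$\frac{-46344 + X{\left(-180,-66 \right)}}{T{\left(-38 \right)} + 38490} = \frac{-46344 + \sqrt{\left(-180\right)^{2} + \left(-66\right)^{2}}}{2 \left(-38\right) \left(-131 - 38\right) + 38490} = \frac{-46344 + \sqrt{32400 + 4356}}{2 \left(-38\right) \left(-169\right) + 38490} = \frac{-46344 + \sqrt{36756}}{12844 + 38490} = \frac{-46344 + 6 \sqrt{1021}}{51334} = \left(-46344 + 6 \sqrt{1021}\right) \frac{1}{51334} = - \frac{23172}{25667} + \frac{3 \sqrt{1021}}{25667}$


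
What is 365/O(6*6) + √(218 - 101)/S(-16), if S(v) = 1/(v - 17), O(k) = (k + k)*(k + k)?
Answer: 365/5184 - 99*√13 ≈ -356.88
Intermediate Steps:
O(k) = 4*k² (O(k) = (2*k)*(2*k) = 4*k²)
S(v) = 1/(-17 + v)
365/O(6*6) + √(218 - 101)/S(-16) = 365/((4*(6*6)²)) + √(218 - 101)/(1/(-17 - 16)) = 365/((4*36²)) + √117/(1/(-33)) = 365/((4*1296)) + (3*√13)/(-1/33) = 365/5184 + (3*√13)*(-33) = 365*(1/5184) - 99*√13 = 365/5184 - 99*√13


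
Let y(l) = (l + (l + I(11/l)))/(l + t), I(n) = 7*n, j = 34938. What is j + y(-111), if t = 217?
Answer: 411055789/11766 ≈ 34936.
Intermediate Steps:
y(l) = (2*l + 77/l)/(217 + l) (y(l) = (l + (l + 7*(11/l)))/(l + 217) = (l + (l + 77/l))/(217 + l) = (2*l + 77/l)/(217 + l))
j + y(-111) = 34938 + (77 + 2*(-111)²)/((-111)*(217 - 111)) = 34938 - 1/111*(77 + 2*12321)/106 = 34938 - 1/111*1/106*(77 + 24642) = 34938 - 1/111*1/106*24719 = 34938 - 24719/11766 = 411055789/11766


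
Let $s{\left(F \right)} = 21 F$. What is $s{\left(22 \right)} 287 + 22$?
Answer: $132616$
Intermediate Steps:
$s{\left(22 \right)} 287 + 22 = 21 \cdot 22 \cdot 287 + 22 = 462 \cdot 287 + 22 = 132594 + 22 = 132616$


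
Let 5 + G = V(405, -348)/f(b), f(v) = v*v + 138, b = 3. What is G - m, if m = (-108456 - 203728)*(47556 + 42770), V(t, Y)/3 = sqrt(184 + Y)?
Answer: 28198331979 + 2*I*sqrt(41)/49 ≈ 2.8198e+10 + 0.26135*I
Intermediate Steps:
f(v) = 138 + v**2 (f(v) = v**2 + 138 = 138 + v**2)
V(t, Y) = 3*sqrt(184 + Y)
G = -5 + 2*I*sqrt(41)/49 (G = -5 + (3*sqrt(184 - 348))/(138 + 3**2) = -5 + (3*sqrt(-164))/(138 + 9) = -5 + (3*(2*I*sqrt(41)))/147 = -5 + (6*I*sqrt(41))*(1/147) = -5 + 2*I*sqrt(41)/49 ≈ -5.0 + 0.26135*I)
m = -28198331984 (m = -312184*90326 = -28198331984)
G - m = (-5 + 2*I*sqrt(41)/49) - 1*(-28198331984) = (-5 + 2*I*sqrt(41)/49) + 28198331984 = 28198331979 + 2*I*sqrt(41)/49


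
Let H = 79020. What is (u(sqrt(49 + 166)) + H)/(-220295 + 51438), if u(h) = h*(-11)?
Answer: -79020/168857 + 11*sqrt(215)/168857 ≈ -0.46701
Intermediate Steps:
u(h) = -11*h
(u(sqrt(49 + 166)) + H)/(-220295 + 51438) = (-11*sqrt(49 + 166) + 79020)/(-220295 + 51438) = (-11*sqrt(215) + 79020)/(-168857) = (79020 - 11*sqrt(215))*(-1/168857) = -79020/168857 + 11*sqrt(215)/168857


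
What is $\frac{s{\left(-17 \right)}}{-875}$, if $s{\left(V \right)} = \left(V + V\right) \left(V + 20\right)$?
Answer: $\frac{102}{875} \approx 0.11657$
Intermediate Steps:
$s{\left(V \right)} = 2 V \left(20 + V\right)$
$\frac{s{\left(-17 \right)}}{-875} = \frac{2 \left(-17\right) \left(20 - 17\right)}{-875} = 2 \left(-17\right) 3 \left(- \frac{1}{875}\right) = \left(-102\right) \left(- \frac{1}{875}\right) = \frac{102}{875}$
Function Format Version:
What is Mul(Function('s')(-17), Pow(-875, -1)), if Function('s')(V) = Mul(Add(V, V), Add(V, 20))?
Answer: Rational(102, 875) ≈ 0.11657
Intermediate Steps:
Function('s')(V) = Mul(2, V, Add(20, V)) (Function('s')(V) = Mul(Mul(2, V), Add(20, V)) = Mul(2, V, Add(20, V)))
Mul(Function('s')(-17), Pow(-875, -1)) = Mul(Mul(2, -17, Add(20, -17)), Pow(-875, -1)) = Mul(Mul(2, -17, 3), Rational(-1, 875)) = Mul(-102, Rational(-1, 875)) = Rational(102, 875)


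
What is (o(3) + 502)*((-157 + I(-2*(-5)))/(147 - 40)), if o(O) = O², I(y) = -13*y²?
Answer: -744527/107 ≈ -6958.2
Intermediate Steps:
(o(3) + 502)*((-157 + I(-2*(-5)))/(147 - 40)) = (3² + 502)*((-157 - 13*(-2*(-5))²)/(147 - 40)) = (9 + 502)*((-157 - 13*10²)/107) = 511*((-157 - 13*100)*(1/107)) = 511*((-157 - 1300)*(1/107)) = 511*(-1457*1/107) = 511*(-1457/107) = -744527/107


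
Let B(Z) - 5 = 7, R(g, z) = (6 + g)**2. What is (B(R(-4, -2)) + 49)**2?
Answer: 3721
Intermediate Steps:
B(Z) = 12 (B(Z) = 5 + 7 = 12)
(B(R(-4, -2)) + 49)**2 = (12 + 49)**2 = 61**2 = 3721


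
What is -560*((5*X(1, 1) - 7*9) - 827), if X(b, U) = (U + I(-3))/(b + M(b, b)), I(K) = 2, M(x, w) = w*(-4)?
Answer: 501200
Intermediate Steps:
M(x, w) = -4*w
X(b, U) = -(2 + U)/(3*b) (X(b, U) = (U + 2)/(b - 4*b) = (2 + U)/((-3*b)) = (2 + U)*(-1/(3*b)) = -(2 + U)/(3*b))
-560*((5*X(1, 1) - 7*9) - 827) = -560*((5*((⅓)*(-2 - 1*1)/1) - 7*9) - 827) = -560*((5*((⅓)*1*(-2 - 1)) - 63) - 827) = -560*((5*((⅓)*1*(-3)) - 63) - 827) = -560*((5*(-1) - 63) - 827) = -560*((-5 - 63) - 827) = -560*(-68 - 827) = -560*(-895) = 501200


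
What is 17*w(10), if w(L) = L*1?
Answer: 170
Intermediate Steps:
w(L) = L
17*w(10) = 17*10 = 170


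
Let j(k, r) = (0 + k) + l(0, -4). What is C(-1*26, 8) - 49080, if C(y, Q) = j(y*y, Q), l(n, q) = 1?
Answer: -48403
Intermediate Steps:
j(k, r) = 1 + k (j(k, r) = (0 + k) + 1 = k + 1 = 1 + k)
C(y, Q) = 1 + y**2 (C(y, Q) = 1 + y*y = 1 + y**2)
C(-1*26, 8) - 49080 = (1 + (-1*26)**2) - 49080 = (1 + (-26)**2) - 49080 = (1 + 676) - 49080 = 677 - 49080 = -48403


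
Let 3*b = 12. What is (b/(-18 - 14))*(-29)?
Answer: 29/8 ≈ 3.6250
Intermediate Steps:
b = 4 (b = (⅓)*12 = 4)
(b/(-18 - 14))*(-29) = (4/(-18 - 14))*(-29) = (4/(-32))*(-29) = (4*(-1/32))*(-29) = -⅛*(-29) = 29/8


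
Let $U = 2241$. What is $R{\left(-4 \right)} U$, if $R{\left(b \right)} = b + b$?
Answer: $-17928$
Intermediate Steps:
$R{\left(b \right)} = 2 b$
$R{\left(-4 \right)} U = 2 \left(-4\right) 2241 = \left(-8\right) 2241 = -17928$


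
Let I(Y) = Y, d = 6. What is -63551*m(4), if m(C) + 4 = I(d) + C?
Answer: -381306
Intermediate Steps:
m(C) = 2 + C (m(C) = -4 + (6 + C) = 2 + C)
-63551*m(4) = -63551*(2 + 4) = -63551*6 = -381306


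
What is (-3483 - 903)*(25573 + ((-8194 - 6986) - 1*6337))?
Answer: -17789616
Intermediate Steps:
(-3483 - 903)*(25573 + ((-8194 - 6986) - 1*6337)) = -4386*(25573 + (-15180 - 6337)) = -4386*(25573 - 21517) = -4386*4056 = -17789616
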